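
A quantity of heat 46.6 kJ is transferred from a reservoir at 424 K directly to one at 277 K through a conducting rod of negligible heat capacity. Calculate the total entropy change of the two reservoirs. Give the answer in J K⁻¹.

ΔS_hot = −Q/T_H = −46600/424 = -109.9 J/K and ΔS_cold = +Q/T_C = 46600/277 = 168.2 J/K.
ΔS_total = -109.9 + 168.2 = 58.3 J/K, positive as the second law requires.

ΔS_total = 58.3 J/K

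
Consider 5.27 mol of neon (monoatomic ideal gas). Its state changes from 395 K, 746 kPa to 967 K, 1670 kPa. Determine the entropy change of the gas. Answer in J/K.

ΔS = nC_p ln(T₂/T₁) − nR ln(P₂/P₁), with C_p = 5R/2 = 20.79 J mol⁻¹ K⁻¹ for a monoatomic ideal gas.
ΔS = 5.27 × [20.79 × ln(967/395) − 8.314 × ln(1670/746)] = 62.8 J/K.

ΔS = 62.8 J/K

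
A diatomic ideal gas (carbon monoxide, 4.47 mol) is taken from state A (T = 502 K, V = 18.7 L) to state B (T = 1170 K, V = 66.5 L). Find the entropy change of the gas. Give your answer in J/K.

Entropy is a state function: ΔS = nC_V ln(T₂/T₁) + nR ln(V₂/V₁), with C_V = 5R/2 = 20.79 J mol⁻¹ K⁻¹ for a diatomic ideal gas.
ΔS = 4.47 × [20.79 × ln(1170/502) + 8.314 × ln(66.5/18.7)] = 126 J/K.

ΔS = 126 J/K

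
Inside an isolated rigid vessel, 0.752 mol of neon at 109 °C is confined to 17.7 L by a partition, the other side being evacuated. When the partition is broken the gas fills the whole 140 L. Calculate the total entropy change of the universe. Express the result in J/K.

ΔS_universe = 12.9 J/K

For an ideal gas in free expansion Q = 0 and W = 0, so T is unchanged.
Entropy is a state function; using a reversible isothermal path, ΔS_gas = nR ln(V₂/V₁) = 0.752 × 8.314 × ln(140/17.7) = 12.9 J/K.
The insulated surroundings exchange no heat, so ΔS_surr = 0 and ΔS_universe = ΔS_gas.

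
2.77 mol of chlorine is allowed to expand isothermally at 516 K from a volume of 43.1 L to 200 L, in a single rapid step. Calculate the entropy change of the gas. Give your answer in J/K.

ΔS_gas = 35.3 J/K

Entropy is a state function, so ΔS_gas depends only on the end states.
For an isothermal ideal gas ΔS_gas = nR ln(V₂/V₁) = 2.77 × 8.314 × ln(200/43.1) = 35.3 J/K.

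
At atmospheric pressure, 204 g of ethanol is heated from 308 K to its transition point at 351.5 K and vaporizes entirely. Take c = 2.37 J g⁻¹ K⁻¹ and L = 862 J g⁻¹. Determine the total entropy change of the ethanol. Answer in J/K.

Warming step: ΔS₁ = m c ln(T_tr/T_i) = 204 × 2.37 × ln(351.5/308) = 63.87 J/K.
Phase change: ΔS₂ = +mL/T_tr = 204 × 862 / 351.5 = 500.3 J/K.
ΔS_total = (63.87) + (500.3) = 564 J/K.

ΔS = 564 J/K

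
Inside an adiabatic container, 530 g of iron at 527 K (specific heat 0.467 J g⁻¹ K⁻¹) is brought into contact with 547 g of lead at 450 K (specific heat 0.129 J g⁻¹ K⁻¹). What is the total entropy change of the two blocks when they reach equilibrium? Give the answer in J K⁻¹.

ΔS_total = 0.665 J/K

Energy balance: T_f = (m₁c₁T₁ + m₂c₂T₂)/(m₁c₁ + m₂c₂) = 509.92 K.
ΔS₁ = m₁c₁ ln(T_f/T₁) = 247.51 × ln(509.92/527) = -8.156 J/K.
ΔS₂ = m₂c₂ ln(T_f/T₂) = 70.563 × ln(509.92/450) = 8.821 J/K.
ΔS_total = -8.156 + 8.821 = 0.665 J/K.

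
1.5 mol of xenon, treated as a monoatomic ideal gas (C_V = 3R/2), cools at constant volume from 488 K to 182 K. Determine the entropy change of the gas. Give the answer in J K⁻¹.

ΔS = -18.5 J/K

At constant volume, ΔS = nC_V ln(T₂/T₁) with C_V = 3R/2 = 12.47 J mol⁻¹ K⁻¹.
ΔS = 1.5 × 12.47 × ln(182/488) = -18.5 J/K.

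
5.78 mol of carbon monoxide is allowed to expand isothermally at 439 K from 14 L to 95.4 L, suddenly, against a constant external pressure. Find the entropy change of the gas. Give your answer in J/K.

Entropy is a state function, so ΔS_gas depends only on the end states.
For an isothermal ideal gas ΔS_gas = nR ln(V₂/V₁) = 5.78 × 8.314 × ln(95.4/14) = 92.2 J/K.

ΔS_gas = 92.2 J/K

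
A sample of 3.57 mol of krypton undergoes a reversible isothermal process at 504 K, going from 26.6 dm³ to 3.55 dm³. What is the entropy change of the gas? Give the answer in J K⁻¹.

For an isothermal ideal gas ΔS_gas = nR ln(V₂/V₁) = 3.57 × 8.314 × ln(3.55/26.6) = -59.8 J/K.

ΔS_gas = -59.8 J/K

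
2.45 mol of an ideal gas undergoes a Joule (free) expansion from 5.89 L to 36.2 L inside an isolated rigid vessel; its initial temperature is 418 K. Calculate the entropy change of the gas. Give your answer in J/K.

No heat is exchanged and no work is done, so the ideal-gas temperature stays constant.
Entropy is a state function; using a reversible isothermal path, ΔS_gas = nR ln(V₂/V₁) = 2.45 × 8.314 × ln(36.2/5.89) = 37 J/K.

ΔS_gas = 37 J/K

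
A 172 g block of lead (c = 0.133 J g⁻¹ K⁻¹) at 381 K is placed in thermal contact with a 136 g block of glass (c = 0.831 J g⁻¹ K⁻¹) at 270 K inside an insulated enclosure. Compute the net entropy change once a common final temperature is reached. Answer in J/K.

Energy balance: T_f = (m₁c₁T₁ + m₂c₂T₂)/(m₁c₁ + m₂c₂) = 288.69 K.
ΔS₁ = m₁c₁ ln(T_f/T₁) = 22.876 × ln(288.69/381) = -6.347 J/K.
ΔS₂ = m₂c₂ ln(T_f/T₂) = 113.016 × ln(288.69/270) = 7.563 J/K.
ΔS_total = -6.347 + 7.563 = 1.22 J/K.

ΔS_total = 1.22 J/K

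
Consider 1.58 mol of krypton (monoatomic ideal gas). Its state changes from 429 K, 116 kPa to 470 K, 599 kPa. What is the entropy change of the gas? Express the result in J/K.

ΔS = -18.6 J/K

ΔS = nC_p ln(T₂/T₁) − nR ln(P₂/P₁), with C_p = 5R/2 = 20.79 J mol⁻¹ K⁻¹ for a monoatomic ideal gas.
ΔS = 1.58 × [20.79 × ln(470/429) − 8.314 × ln(599/116)] = -18.6 J/K.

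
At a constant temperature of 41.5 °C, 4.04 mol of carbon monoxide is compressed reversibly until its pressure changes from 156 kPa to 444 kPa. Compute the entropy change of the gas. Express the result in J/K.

ΔS_gas = -35.1 J/K

For an isothermal ideal gas ΔS_gas = nR ln(P₁/P₂) = 4.04 × 8.314 × ln(156/444) = -35.1 J/K.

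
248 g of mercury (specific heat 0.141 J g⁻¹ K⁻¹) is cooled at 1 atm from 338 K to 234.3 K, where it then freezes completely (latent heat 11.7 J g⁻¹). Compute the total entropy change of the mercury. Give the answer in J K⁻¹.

Cooling step: ΔS₁ = m c ln(T_tr/T_i) = 248 × 0.141 × ln(234.3/338) = -12.81 J/K.
Phase change: ΔS₂ = −mL/T_tr = −248 × 11.7 / 234.3 = -12.38 J/K.
ΔS_total = (-12.81) + (-12.38) = -25.2 J/K.

ΔS = -25.2 J/K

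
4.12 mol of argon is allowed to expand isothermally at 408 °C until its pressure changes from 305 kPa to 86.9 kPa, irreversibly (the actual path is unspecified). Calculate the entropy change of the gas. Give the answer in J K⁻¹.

Entropy is a state function, so ΔS_gas depends only on the end states.
For an isothermal ideal gas ΔS_gas = nR ln(P₁/P₂) = 4.12 × 8.314 × ln(305/86.9) = 43 J/K.

ΔS_gas = 43 J/K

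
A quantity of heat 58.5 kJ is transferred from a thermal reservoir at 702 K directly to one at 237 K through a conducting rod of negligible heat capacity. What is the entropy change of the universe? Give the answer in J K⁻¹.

ΔS_hot = −Q/T_H = −58500/702 = -83.333 J/K and ΔS_cold = +Q/T_C = 58500/237 = 246.84 J/K.
ΔS_total = -83.333 + 246.84 = 164 J/K, positive as the second law requires.

ΔS_total = 164 J/K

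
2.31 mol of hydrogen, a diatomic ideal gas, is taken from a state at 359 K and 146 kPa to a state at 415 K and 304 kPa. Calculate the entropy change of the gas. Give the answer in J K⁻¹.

ΔS = -4.34 J/K

ΔS = nC_p ln(T₂/T₁) − nR ln(P₂/P₁), with C_p = 7R/2 = 29.1 J mol⁻¹ K⁻¹ for a diatomic ideal gas.
ΔS = 2.31 × [29.1 × ln(415/359) − 8.314 × ln(304/146)] = -4.34 J/K.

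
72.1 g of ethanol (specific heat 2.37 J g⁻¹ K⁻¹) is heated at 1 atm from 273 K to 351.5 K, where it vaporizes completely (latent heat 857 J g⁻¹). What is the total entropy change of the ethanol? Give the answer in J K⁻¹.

ΔS = 219 J/K

Warming step: ΔS₁ = m c ln(T_tr/T_i) = 72.1 × 2.37 × ln(351.5/273) = 43.19 J/K.
Phase change: ΔS₂ = +mL/T_tr = 72.1 × 857 / 351.5 = 175.8 J/K.
ΔS_total = (43.19) + (175.8) = 219 J/K.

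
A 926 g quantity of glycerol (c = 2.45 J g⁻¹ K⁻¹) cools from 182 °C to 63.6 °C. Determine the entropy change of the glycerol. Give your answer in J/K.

In kelvin: T₁ = 455.15 K, T₂ = 336.75 K. ΔS = ∫dQ_rev/T = m c ln(T₂/T₁) = 926 × 2.45 × ln(336.75/455.15) = -684 J/K.

ΔS = -684 J/K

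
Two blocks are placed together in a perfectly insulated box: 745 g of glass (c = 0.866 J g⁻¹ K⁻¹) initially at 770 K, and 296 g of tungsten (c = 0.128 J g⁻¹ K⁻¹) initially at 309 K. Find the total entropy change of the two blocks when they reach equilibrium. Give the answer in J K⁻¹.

ΔS_total = 11.5 J/K

Energy balance: T_f = (m₁c₁T₁ + m₂c₂T₂)/(m₁c₁ + m₂c₂) = 744.43 K.
ΔS₁ = m₁c₁ ln(T_f/T₁) = 645.17 × ln(744.43/770) = -21.79 J/K.
ΔS₂ = m₂c₂ ln(T_f/T₂) = 37.888 × ln(744.43/309) = 33.31 J/K.
ΔS_total = -21.79 + 33.31 = 11.5 J/K.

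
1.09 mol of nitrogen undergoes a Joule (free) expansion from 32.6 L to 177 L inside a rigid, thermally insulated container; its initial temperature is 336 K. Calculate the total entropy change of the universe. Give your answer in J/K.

ΔS_universe = 15.3 J/K

No heat is exchanged and no work is done, so the ideal-gas temperature stays constant.
Entropy is a state function; using a reversible isothermal path, ΔS_gas = nR ln(V₂/V₁) = 1.09 × 8.314 × ln(177/32.6) = 15.3 J/K.
The insulated surroundings exchange no heat, so ΔS_surr = 0 and ΔS_universe = ΔS_gas.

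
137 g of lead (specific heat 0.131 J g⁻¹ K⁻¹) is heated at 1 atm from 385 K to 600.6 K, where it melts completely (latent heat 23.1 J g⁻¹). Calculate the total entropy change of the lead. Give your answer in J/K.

Warming step: ΔS₁ = m c ln(T_tr/T_i) = 137 × 0.131 × ln(600.6/385) = 7.98078 J/K.
Phase change: ΔS₂ = +mL/T_tr = 137 × 23.1 / 600.6 = 5.26923 J/K.
ΔS_total = (7.98078) + (5.26923) = 13.3 J/K.

ΔS = 13.3 J/K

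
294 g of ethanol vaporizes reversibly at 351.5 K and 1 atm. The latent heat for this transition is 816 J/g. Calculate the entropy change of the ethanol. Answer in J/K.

Heat absorbed by the substance: Q = mL = 294 × 816 = 239904 J.
At constant T, ΔS = Q_rev/T = 239904 / 351.5 = 683 J/K.

ΔS = 683 J/K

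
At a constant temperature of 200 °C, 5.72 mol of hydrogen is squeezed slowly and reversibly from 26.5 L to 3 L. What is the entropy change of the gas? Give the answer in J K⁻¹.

ΔS_gas = -104 J/K

For an isothermal ideal gas ΔS_gas = nR ln(V₂/V₁) = 5.72 × 8.314 × ln(3/26.5) = -104 J/K.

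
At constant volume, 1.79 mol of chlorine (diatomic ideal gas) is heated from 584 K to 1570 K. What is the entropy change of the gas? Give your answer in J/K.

At constant volume, ΔS = nC_V ln(T₂/T₁) with C_V = 5R/2 = 20.79 J mol⁻¹ K⁻¹.
ΔS = 1.79 × 20.79 × ln(1570/584) = 36.8 J/K.

ΔS = 36.8 J/K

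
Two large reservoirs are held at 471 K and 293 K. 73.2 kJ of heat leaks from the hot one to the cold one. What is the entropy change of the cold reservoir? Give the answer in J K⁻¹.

ΔS_cold = 250 J/K

The cold reservoir gains heat Q, so ΔS_cold = +Q/T_C = 73200/293 = 250 J/K.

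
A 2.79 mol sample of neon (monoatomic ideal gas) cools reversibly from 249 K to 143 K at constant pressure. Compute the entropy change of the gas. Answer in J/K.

At constant pressure, ΔS = nC_p ln(T₂/T₁) with C_p = 5R/2 = 20.79 J mol⁻¹ K⁻¹.
ΔS = 2.79 × 20.79 × ln(143/249) = -32.2 J/K.

ΔS = -32.2 J/K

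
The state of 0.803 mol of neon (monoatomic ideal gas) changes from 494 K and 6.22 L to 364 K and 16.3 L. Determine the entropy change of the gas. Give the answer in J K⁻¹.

Entropy is a state function: ΔS = nC_V ln(T₂/T₁) + nR ln(V₂/V₁), with C_V = 3R/2 = 12.47 J mol⁻¹ K⁻¹ for a monoatomic ideal gas.
ΔS = 0.803 × [12.47 × ln(364/494) + 8.314 × ln(16.3/6.22)] = 3.37 J/K.

ΔS = 3.37 J/K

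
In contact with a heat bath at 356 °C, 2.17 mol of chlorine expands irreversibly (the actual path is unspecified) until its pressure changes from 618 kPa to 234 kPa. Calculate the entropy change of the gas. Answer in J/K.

ΔS_gas = 17.5 J/K

Entropy is a state function, so ΔS_gas depends only on the end states.
For an isothermal ideal gas ΔS_gas = nR ln(P₁/P₂) = 2.17 × 8.314 × ln(618/234) = 17.5 J/K.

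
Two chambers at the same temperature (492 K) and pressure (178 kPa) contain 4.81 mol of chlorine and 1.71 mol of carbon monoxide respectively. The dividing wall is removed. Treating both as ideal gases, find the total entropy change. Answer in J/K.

ΔS_mix = 31.2 J/K

Mole fractions: x_A = 4.81/6.52 = 0.738, x_B = 0.262.
ΔS_mix = −R(n_A ln x_A + n_B ln x_B) = −8.314 × (4.81 ln 0.738 + 1.71 ln 0.262) = 31.2 J/K.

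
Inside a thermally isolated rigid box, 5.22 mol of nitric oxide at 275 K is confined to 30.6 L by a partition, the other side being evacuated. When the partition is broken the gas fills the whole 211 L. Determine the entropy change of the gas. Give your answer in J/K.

ΔS_gas = 83.8 J/K

For an ideal gas in free expansion Q = 0 and W = 0, so T is unchanged.
Entropy is a state function; using a reversible isothermal path, ΔS_gas = nR ln(V₂/V₁) = 5.22 × 8.314 × ln(211/30.6) = 83.8 J/K.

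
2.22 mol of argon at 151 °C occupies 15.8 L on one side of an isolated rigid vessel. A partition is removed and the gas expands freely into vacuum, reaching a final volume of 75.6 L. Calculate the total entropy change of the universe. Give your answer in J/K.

ΔS_universe = 28.9 J/K

For an ideal gas in free expansion Q = 0 and W = 0, so T is unchanged.
Entropy is a state function; using a reversible isothermal path, ΔS_gas = nR ln(V₂/V₁) = 2.22 × 8.314 × ln(75.6/15.8) = 28.9 J/K.
The insulated surroundings exchange no heat, so ΔS_surr = 0 and ΔS_universe = ΔS_gas.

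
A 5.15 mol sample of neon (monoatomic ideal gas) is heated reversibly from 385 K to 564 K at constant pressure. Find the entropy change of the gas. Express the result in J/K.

At constant pressure, ΔS = nC_p ln(T₂/T₁) with C_p = 5R/2 = 20.79 J mol⁻¹ K⁻¹.
ΔS = 5.15 × 20.79 × ln(564/385) = 40.9 J/K.

ΔS = 40.9 J/K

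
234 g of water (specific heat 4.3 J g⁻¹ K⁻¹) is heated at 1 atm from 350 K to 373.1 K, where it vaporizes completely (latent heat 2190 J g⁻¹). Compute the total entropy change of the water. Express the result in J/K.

ΔS = 1440 J/K

Warming step: ΔS₁ = m c ln(T_tr/T_i) = 234 × 4.3 × ln(373.1/350) = 64.31 J/K.
Phase change: ΔS₂ = +mL/T_tr = 234 × 2190 / 373.1 = 1374 J/K.
ΔS_total = (64.31) + (1374) = 1440 J/K.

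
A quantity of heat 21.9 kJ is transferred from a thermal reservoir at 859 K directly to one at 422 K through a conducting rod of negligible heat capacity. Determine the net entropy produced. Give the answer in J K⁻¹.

ΔS_total = 26.4 J/K

ΔS_hot = −Q/T_H = −21900/859 = -25.49 J/K and ΔS_cold = +Q/T_C = 21900/422 = 51.9 J/K.
ΔS_total = -25.49 + 51.9 = 26.4 J/K, positive as the second law requires.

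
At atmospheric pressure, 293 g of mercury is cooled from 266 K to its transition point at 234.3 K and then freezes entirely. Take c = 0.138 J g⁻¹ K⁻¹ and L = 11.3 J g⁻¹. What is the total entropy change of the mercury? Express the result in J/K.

ΔS = -19.3 J/K

Cooling step: ΔS₁ = m c ln(T_tr/T_i) = 293 × 0.138 × ln(234.3/266) = -5.131 J/K.
Phase change: ΔS₂ = −mL/T_tr = −293 × 11.3 / 234.3 = -14.13 J/K.
ΔS_total = (-5.131) + (-14.13) = -19.3 J/K.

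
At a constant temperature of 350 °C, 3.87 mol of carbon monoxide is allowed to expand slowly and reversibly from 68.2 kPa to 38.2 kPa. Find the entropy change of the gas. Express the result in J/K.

For an isothermal ideal gas ΔS_gas = nR ln(P₁/P₂) = 3.87 × 8.314 × ln(68.2/38.2) = 18.6 J/K.

ΔS_gas = 18.6 J/K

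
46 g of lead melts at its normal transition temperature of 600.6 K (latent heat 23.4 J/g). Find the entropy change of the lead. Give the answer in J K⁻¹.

Heat absorbed by the substance: Q = mL = 46 × 23.4 = 1076.4 J.
At constant T, ΔS = Q_rev/T = 1076.4 / 600.6 = 1.79 J/K.

ΔS = 1.79 J/K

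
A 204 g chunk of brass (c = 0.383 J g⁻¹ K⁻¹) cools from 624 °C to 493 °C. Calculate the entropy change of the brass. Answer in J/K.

ΔS = -12.3 J/K

In kelvin: T₁ = 897.15 K, T₂ = 766.15 K. ΔS = ∫dQ_rev/T = m c ln(T₂/T₁) = 204 × 0.383 × ln(766.15/897.15) = -12.3 J/K.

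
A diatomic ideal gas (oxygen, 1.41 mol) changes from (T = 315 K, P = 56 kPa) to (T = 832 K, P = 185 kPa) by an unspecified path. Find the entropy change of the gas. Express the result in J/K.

ΔS = 25.8 J/K

ΔS = nC_p ln(T₂/T₁) − nR ln(P₂/P₁), with C_p = 7R/2 = 29.1 J mol⁻¹ K⁻¹ for a diatomic ideal gas.
ΔS = 1.41 × [29.1 × ln(832/315) − 8.314 × ln(185/56)] = 25.8 J/K.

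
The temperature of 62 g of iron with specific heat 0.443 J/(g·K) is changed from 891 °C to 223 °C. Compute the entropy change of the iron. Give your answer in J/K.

In kelvin: T₁ = 1164.15 K, T₂ = 496.15 K. ΔS = ∫dQ_rev/T = m c ln(T₂/T₁) = 62 × 0.443 × ln(496.15/1164.15) = -23.4 J/K.

ΔS = -23.4 J/K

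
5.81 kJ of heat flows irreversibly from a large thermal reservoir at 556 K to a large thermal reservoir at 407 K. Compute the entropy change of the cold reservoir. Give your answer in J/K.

The cold reservoir gains heat Q, so ΔS_cold = +Q/T_C = 5810/407 = 14.3 J/K.

ΔS_cold = 14.3 J/K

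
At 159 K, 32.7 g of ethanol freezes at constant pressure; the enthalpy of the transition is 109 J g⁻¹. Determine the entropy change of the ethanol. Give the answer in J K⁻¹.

ΔS = -22.4 J/K

Heat released by the substance: Q = −mL = −32.7 × 109 = −3564.3 J.
At constant T, ΔS = Q_rev/T = −3564.3 / 159 = -22.4 J/K.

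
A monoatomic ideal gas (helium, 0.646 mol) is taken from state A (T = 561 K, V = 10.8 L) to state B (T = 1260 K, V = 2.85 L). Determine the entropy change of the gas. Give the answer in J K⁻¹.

Entropy is a state function: ΔS = nC_V ln(T₂/T₁) + nR ln(V₂/V₁), with C_V = 3R/2 = 12.47 J mol⁻¹ K⁻¹ for a monoatomic ideal gas.
ΔS = 0.646 × [12.47 × ln(1260/561) + 8.314 × ln(2.85/10.8)] = -0.636 J/K.

ΔS = -0.636 J/K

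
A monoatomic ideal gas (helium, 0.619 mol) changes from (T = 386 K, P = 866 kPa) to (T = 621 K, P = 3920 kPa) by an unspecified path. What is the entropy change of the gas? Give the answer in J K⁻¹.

ΔS = -1.65 J/K

ΔS = nC_p ln(T₂/T₁) − nR ln(P₂/P₁), with C_p = 5R/2 = 20.79 J mol⁻¹ K⁻¹ for a monoatomic ideal gas.
ΔS = 0.619 × [20.79 × ln(621/386) − 8.314 × ln(3920/866)] = -1.65 J/K.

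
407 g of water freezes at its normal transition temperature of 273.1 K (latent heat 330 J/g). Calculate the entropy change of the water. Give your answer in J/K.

Heat released by the substance: Q = −mL = −407 × 330 = −134310 J.
At constant T, ΔS = Q_rev/T = −134310 / 273.1 = -492 J/K.

ΔS = -492 J/K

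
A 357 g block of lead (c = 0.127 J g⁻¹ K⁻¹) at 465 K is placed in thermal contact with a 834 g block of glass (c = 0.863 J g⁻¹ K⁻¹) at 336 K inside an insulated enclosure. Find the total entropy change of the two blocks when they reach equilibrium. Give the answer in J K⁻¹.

ΔS_total = 2.48 J/K

Energy balance: T_f = (m₁c₁T₁ + m₂c₂T₂)/(m₁c₁ + m₂c₂) = 343.64 K.
ΔS₁ = m₁c₁ ln(T_f/T₁) = 45.339 × ln(343.64/465) = -13.71 J/K.
ΔS₂ = m₂c₂ ln(T_f/T₂) = 719.742 × ln(343.64/336) = 16.19 J/K.
ΔS_total = -13.71 + 16.19 = 2.48 J/K.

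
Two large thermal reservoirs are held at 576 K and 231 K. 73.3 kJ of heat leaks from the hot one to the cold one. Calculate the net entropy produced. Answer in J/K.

ΔS_total = 190 J/K

ΔS_hot = −Q/T_H = −73300/576 = -127.3 J/K and ΔS_cold = +Q/T_C = 73300/231 = 317.3 J/K.
ΔS_total = -127.3 + 317.3 = 190 J/K, positive as the second law requires.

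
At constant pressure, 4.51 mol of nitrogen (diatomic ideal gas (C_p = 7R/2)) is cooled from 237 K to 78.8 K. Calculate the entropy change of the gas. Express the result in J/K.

ΔS = -145 J/K

At constant pressure, ΔS = nC_p ln(T₂/T₁) with C_p = 7R/2 = 29.1 J mol⁻¹ K⁻¹.
ΔS = 4.51 × 29.1 × ln(78.8/237) = -145 J/K.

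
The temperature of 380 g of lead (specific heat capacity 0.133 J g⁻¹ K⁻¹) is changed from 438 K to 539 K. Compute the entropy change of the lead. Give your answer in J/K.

ΔS = 10.5 J/K

ΔS = ∫dQ_rev/T = m c ln(T₂/T₁) = 380 × 0.133 × ln(539/438) = 10.5 J/K.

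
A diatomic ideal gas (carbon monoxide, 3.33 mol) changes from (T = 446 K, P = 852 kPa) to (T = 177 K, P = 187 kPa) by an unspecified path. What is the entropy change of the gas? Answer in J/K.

ΔS = nC_p ln(T₂/T₁) − nR ln(P₂/P₁), with C_p = 7R/2 = 29.1 J mol⁻¹ K⁻¹ for a diatomic ideal gas.
ΔS = 3.33 × [29.1 × ln(177/446) − 8.314 × ln(187/852)] = -47.6 J/K.

ΔS = -47.6 J/K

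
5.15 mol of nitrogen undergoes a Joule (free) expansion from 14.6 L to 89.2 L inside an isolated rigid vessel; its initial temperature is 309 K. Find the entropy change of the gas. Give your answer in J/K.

ΔS_gas = 77.5 J/K

For an ideal gas in free expansion Q = 0 and W = 0, so T is unchanged.
Entropy is a state function; using a reversible isothermal path, ΔS_gas = nR ln(V₂/V₁) = 5.15 × 8.314 × ln(89.2/14.6) = 77.5 J/K.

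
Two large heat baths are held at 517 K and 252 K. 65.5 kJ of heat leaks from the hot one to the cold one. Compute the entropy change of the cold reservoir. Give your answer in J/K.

ΔS_cold = 260 J/K

The cold reservoir gains heat Q, so ΔS_cold = +Q/T_C = 65500/252 = 260 J/K.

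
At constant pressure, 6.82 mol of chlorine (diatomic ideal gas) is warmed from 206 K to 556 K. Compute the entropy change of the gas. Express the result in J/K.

At constant pressure, ΔS = nC_p ln(T₂/T₁) with C_p = 7R/2 = 29.1 J mol⁻¹ K⁻¹.
ΔS = 6.82 × 29.1 × ln(556/206) = 197 J/K.

ΔS = 197 J/K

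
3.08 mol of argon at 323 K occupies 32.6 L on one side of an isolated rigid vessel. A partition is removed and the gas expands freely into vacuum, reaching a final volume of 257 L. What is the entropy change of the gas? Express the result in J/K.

ΔS_gas = 52.9 J/K

No heat is exchanged and no work is done, so the ideal-gas temperature stays constant.
Entropy is a state function; using a reversible isothermal path, ΔS_gas = nR ln(V₂/V₁) = 3.08 × 8.314 × ln(257/32.6) = 52.9 J/K.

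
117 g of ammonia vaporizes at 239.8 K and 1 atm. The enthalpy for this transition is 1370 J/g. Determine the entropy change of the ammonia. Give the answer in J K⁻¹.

Heat absorbed by the substance: Q = mL = 117 × 1370 = 160290 J.
At constant T, ΔS = Q_rev/T = 160290 / 239.8 = 668 J/K.

ΔS = 668 J/K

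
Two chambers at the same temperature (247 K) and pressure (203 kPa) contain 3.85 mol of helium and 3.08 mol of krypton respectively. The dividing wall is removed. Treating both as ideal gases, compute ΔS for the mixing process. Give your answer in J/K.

Mole fractions: x_A = 3.85/6.93 = 0.556, x_B = 0.444.
ΔS_mix = −R(n_A ln x_A + n_B ln x_B) = −8.314 × (3.85 ln 0.556 + 3.08 ln 0.444) = 39.6 J/K.

ΔS_mix = 39.6 J/K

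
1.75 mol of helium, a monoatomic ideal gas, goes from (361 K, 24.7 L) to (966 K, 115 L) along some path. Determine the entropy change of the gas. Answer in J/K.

ΔS = 43.9 J/K

Entropy is a state function: ΔS = nC_V ln(T₂/T₁) + nR ln(V₂/V₁), with C_V = 3R/2 = 12.47 J mol⁻¹ K⁻¹ for a monoatomic ideal gas.
ΔS = 1.75 × [12.47 × ln(966/361) + 8.314 × ln(115/24.7)] = 43.9 J/K.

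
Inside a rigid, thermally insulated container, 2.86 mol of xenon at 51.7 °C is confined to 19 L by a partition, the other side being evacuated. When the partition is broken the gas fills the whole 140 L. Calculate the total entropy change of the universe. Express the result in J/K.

No heat is exchanged and no work is done, so the ideal-gas temperature stays constant.
Entropy is a state function; using a reversible isothermal path, ΔS_gas = nR ln(V₂/V₁) = 2.86 × 8.314 × ln(140/19) = 47.5 J/K.
The insulated surroundings exchange no heat, so ΔS_surr = 0 and ΔS_universe = ΔS_gas.

ΔS_universe = 47.5 J/K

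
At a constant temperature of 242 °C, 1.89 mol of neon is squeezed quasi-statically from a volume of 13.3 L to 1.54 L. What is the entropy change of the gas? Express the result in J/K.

For an isothermal ideal gas ΔS_gas = nR ln(V₂/V₁) = 1.89 × 8.314 × ln(1.54/13.3) = -33.9 J/K.

ΔS_gas = -33.9 J/K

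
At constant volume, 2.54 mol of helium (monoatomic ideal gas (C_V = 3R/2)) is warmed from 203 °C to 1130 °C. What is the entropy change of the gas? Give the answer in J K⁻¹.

In kelvin: T₁ = 476.15 K, T₂ = 1403.15 K. At constant volume, ΔS = nC_V ln(T₂/T₁) with C_V = 3R/2 = 12.47 J mol⁻¹ K⁻¹.
ΔS = 2.54 × 12.47 × ln(1403.15/476.15) = 34.2 J/K.

ΔS = 34.2 J/K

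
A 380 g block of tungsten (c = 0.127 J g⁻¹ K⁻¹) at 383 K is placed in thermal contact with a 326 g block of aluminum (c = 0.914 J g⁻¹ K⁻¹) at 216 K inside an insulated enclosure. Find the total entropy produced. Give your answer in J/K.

ΔS_total = 7.79 J/K

Energy balance: T_f = (m₁c₁T₁ + m₂c₂T₂)/(m₁c₁ + m₂c₂) = 239.28 K.
ΔS₁ = m₁c₁ ln(T_f/T₁) = 48.26 × ln(239.28/383) = -22.702 J/K.
ΔS₂ = m₂c₂ ln(T_f/T₂) = 297.964 × ln(239.28/216) = 30.496 J/K.
ΔS_total = -22.702 + 30.496 = 7.79 J/K.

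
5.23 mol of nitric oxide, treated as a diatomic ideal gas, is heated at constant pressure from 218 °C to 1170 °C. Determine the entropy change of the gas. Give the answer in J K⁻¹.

ΔS = 164 J/K

In kelvin: T₁ = 491.15 K, T₂ = 1443.15 K. At constant pressure, ΔS = nC_p ln(T₂/T₁) with C_p = 7R/2 = 29.1 J mol⁻¹ K⁻¹.
ΔS = 5.23 × 29.1 × ln(1443.15/491.15) = 164 J/K.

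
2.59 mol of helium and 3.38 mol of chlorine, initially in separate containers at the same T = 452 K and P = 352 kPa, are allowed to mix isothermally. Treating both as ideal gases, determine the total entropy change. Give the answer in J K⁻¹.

ΔS_mix = 34 J/K

Mole fractions: x_A = 2.59/5.97 = 0.434, x_B = 0.566.
ΔS_mix = −R(n_A ln x_A + n_B ln x_B) = −8.314 × (2.59 ln 0.434 + 3.38 ln 0.566) = 34 J/K.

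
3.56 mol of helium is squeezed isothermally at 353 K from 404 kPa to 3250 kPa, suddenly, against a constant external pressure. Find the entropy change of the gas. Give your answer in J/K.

Entropy is a state function, so ΔS_gas depends only on the end states.
For an isothermal ideal gas ΔS_gas = nR ln(P₁/P₂) = 3.56 × 8.314 × ln(404/3250) = -61.7 J/K.

ΔS_gas = -61.7 J/K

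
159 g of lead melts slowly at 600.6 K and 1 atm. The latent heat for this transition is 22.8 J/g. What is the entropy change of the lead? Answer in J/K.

Heat absorbed by the substance: Q = mL = 159 × 22.8 = 3625.2 J.
At constant T, ΔS = Q_rev/T = 3625.2 / 600.6 = 6.04 J/K.

ΔS = 6.04 J/K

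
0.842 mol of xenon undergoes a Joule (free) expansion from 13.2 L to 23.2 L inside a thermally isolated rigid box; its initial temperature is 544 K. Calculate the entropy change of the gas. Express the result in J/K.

For an ideal gas in free expansion Q = 0 and W = 0, so T is unchanged.
Entropy is a state function; using a reversible isothermal path, ΔS_gas = nR ln(V₂/V₁) = 0.842 × 8.314 × ln(23.2/13.2) = 3.95 J/K.

ΔS_gas = 3.95 J/K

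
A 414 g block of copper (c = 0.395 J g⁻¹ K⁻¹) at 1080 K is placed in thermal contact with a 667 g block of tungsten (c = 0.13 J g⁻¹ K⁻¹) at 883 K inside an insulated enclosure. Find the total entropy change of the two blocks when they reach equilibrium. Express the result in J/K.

ΔS_total = 1.12 J/K

Energy balance: T_f = (m₁c₁T₁ + m₂c₂T₂)/(m₁c₁ + m₂c₂) = 1011.7 K.
ΔS₁ = m₁c₁ ln(T_f/T₁) = 163.53 × ln(1011.7/1080) = -10.68 J/K.
ΔS₂ = m₂c₂ ln(T_f/T₂) = 86.71 × ln(1011.7/883) = 11.8 J/K.
ΔS_total = -10.68 + 11.8 = 1.12 J/K.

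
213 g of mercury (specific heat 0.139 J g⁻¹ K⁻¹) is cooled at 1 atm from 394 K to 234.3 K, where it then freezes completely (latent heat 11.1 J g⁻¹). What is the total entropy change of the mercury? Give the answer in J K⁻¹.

ΔS = -25.5 J/K

Cooling step: ΔS₁ = m c ln(T_tr/T_i) = 213 × 0.139 × ln(234.3/394) = -15.39 J/K.
Phase change: ΔS₂ = −mL/T_tr = −213 × 11.1 / 234.3 = -10.09 J/K.
ΔS_total = (-15.39) + (-10.09) = -25.5 J/K.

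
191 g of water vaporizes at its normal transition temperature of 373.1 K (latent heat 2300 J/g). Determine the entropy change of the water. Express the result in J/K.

ΔS = 1180 J/K

Heat absorbed by the substance: Q = mL = 191 × 2300 = 439300 J.
At constant T, ΔS = Q_rev/T = 439300 / 373.1 = 1180 J/K.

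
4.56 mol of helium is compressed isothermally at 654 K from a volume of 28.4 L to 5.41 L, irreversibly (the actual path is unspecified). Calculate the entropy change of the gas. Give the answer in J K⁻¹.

ΔS_gas = -62.9 J/K

Entropy is a state function, so ΔS_gas depends only on the end states.
For an isothermal ideal gas ΔS_gas = nR ln(V₂/V₁) = 4.56 × 8.314 × ln(5.41/28.4) = -62.9 J/K.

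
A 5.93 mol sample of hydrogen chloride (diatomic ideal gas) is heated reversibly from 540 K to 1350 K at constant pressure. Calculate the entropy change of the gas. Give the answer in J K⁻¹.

At constant pressure, ΔS = nC_p ln(T₂/T₁) with C_p = 7R/2 = 29.1 J mol⁻¹ K⁻¹.
ΔS = 5.93 × 29.1 × ln(1350/540) = 158 J/K.

ΔS = 158 J/K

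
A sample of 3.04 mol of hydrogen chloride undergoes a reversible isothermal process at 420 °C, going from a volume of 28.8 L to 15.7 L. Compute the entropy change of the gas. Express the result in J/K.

For an isothermal ideal gas ΔS_gas = nR ln(V₂/V₁) = 3.04 × 8.314 × ln(15.7/28.8) = -15.3 J/K.

ΔS_gas = -15.3 J/K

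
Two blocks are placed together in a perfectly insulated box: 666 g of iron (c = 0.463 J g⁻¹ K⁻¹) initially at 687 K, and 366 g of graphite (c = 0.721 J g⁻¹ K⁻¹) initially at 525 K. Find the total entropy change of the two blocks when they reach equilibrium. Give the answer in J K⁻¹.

Energy balance: T_f = (m₁c₁T₁ + m₂c₂T₂)/(m₁c₁ + m₂c₂) = 612.29 K.
ΔS₁ = m₁c₁ ln(T_f/T₁) = 308.358 × ln(612.29/687) = -35.5 J/K.
ΔS₂ = m₂c₂ ln(T_f/T₂) = 263.886 × ln(612.29/525) = 40.59 J/K.
ΔS_total = -35.5 + 40.59 = 5.09 J/K.

ΔS_total = 5.09 J/K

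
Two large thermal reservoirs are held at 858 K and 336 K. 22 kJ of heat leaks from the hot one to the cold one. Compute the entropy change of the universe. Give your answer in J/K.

ΔS_hot = −Q/T_H = −22000/858 = -25.64 J/K and ΔS_cold = +Q/T_C = 22000/336 = 65.48 J/K.
ΔS_total = -25.64 + 65.48 = 39.8 J/K, positive as the second law requires.

ΔS_total = 39.8 J/K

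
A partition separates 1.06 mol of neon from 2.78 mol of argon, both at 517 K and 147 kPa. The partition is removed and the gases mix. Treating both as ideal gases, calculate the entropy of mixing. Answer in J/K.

ΔS_mix = 18.8 J/K

Mole fractions: x_A = 1.06/3.84 = 0.276, x_B = 0.724.
ΔS_mix = −R(n_A ln x_A + n_B ln x_B) = −8.314 × (1.06 ln 0.276 + 2.78 ln 0.724) = 18.8 J/K.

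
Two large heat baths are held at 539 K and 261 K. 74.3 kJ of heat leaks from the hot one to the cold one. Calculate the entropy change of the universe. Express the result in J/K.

ΔS_total = 147 J/K

ΔS_hot = −Q/T_H = −74300/539 = -137.8 J/K and ΔS_cold = +Q/T_C = 74300/261 = 284.7 J/K.
ΔS_total = -137.8 + 284.7 = 147 J/K, positive as the second law requires.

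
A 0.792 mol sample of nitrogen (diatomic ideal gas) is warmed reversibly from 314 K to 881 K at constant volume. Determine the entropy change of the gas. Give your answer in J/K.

At constant volume, ΔS = nC_V ln(T₂/T₁) with C_V = 5R/2 = 20.79 J mol⁻¹ K⁻¹.
ΔS = 0.792 × 20.79 × ln(881/314) = 17 J/K.

ΔS = 17 J/K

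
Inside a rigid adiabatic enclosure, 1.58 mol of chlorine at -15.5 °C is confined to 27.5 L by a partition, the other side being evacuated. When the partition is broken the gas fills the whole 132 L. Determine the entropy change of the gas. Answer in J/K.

For an ideal gas in free expansion Q = 0 and W = 0, so T is unchanged.
Entropy is a state function; using a reversible isothermal path, ΔS_gas = nR ln(V₂/V₁) = 1.58 × 8.314 × ln(132/27.5) = 20.6 J/K.

ΔS_gas = 20.6 J/K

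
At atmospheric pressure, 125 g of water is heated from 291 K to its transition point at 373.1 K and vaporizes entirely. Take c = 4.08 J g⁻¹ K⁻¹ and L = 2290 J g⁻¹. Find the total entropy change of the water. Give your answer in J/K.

Warming step: ΔS₁ = m c ln(T_tr/T_i) = 125 × 4.08 × ln(373.1/291) = 126.7 J/K.
Phase change: ΔS₂ = +mL/T_tr = 125 × 2290 / 373.1 = 767.2 J/K.
ΔS_total = (126.7) + (767.2) = 894 J/K.

ΔS = 894 J/K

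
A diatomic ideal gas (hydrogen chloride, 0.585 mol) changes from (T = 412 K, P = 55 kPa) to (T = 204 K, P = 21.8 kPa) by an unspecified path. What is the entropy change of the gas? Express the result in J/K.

ΔS = nC_p ln(T₂/T₁) − nR ln(P₂/P₁), with C_p = 7R/2 = 29.1 J mol⁻¹ K⁻¹ for a diatomic ideal gas.
ΔS = 0.585 × [29.1 × ln(204/412) − 8.314 × ln(21.8/55)] = -7.46 J/K.

ΔS = -7.46 J/K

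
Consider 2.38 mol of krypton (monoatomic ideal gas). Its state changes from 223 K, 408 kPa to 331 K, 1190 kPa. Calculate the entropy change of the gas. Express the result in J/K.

ΔS = -1.64 J/K

ΔS = nC_p ln(T₂/T₁) − nR ln(P₂/P₁), with C_p = 5R/2 = 20.79 J mol⁻¹ K⁻¹ for a monoatomic ideal gas.
ΔS = 2.38 × [20.79 × ln(331/223) − 8.314 × ln(1190/408)] = -1.64 J/K.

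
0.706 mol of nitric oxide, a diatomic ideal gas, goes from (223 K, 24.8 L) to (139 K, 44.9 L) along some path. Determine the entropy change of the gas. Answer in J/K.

Entropy is a state function: ΔS = nC_V ln(T₂/T₁) + nR ln(V₂/V₁), with C_V = 5R/2 = 20.79 J mol⁻¹ K⁻¹ for a diatomic ideal gas.
ΔS = 0.706 × [20.79 × ln(139/223) + 8.314 × ln(44.9/24.8)] = -3.45 J/K.

ΔS = -3.45 J/K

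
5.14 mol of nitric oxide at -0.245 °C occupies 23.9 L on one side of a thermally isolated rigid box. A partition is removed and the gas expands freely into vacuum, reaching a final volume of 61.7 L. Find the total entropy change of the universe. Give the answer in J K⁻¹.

ΔS_universe = 40.5 J/K

No heat is exchanged and no work is done, so the ideal-gas temperature stays constant.
Entropy is a state function; using a reversible isothermal path, ΔS_gas = nR ln(V₂/V₁) = 5.14 × 8.314 × ln(61.7/23.9) = 40.5 J/K.
The insulated surroundings exchange no heat, so ΔS_surr = 0 and ΔS_universe = ΔS_gas.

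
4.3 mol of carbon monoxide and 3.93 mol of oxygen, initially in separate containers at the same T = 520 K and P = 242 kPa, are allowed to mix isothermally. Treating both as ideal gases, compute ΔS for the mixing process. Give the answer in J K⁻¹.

ΔS_mix = 47.4 J/K

Mole fractions: x_A = 4.3/8.23 = 0.522, x_B = 0.478.
ΔS_mix = −R(n_A ln x_A + n_B ln x_B) = −8.314 × (4.3 ln 0.522 + 3.93 ln 0.478) = 47.4 J/K.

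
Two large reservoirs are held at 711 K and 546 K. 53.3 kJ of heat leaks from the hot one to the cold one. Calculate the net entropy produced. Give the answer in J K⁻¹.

ΔS_total = 22.7 J/K

ΔS_hot = −Q/T_H = −53300/711 = -74.96 J/K and ΔS_cold = +Q/T_C = 53300/546 = 97.62 J/K.
ΔS_total = -74.96 + 97.62 = 22.7 J/K, positive as the second law requires.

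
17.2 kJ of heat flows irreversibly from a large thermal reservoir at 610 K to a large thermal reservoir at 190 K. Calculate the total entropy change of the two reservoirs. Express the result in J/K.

ΔS_total = 62.3 J/K

ΔS_hot = −Q/T_H = −17200/610 = -28.2 J/K and ΔS_cold = +Q/T_C = 17200/190 = 90.53 J/K.
ΔS_total = -28.2 + 90.53 = 62.3 J/K, positive as the second law requires.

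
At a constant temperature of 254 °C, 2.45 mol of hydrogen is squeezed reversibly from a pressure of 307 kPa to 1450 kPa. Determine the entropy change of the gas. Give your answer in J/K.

For an isothermal ideal gas ΔS_gas = nR ln(P₁/P₂) = 2.45 × 8.314 × ln(307/1450) = -31.6 J/K.

ΔS_gas = -31.6 J/K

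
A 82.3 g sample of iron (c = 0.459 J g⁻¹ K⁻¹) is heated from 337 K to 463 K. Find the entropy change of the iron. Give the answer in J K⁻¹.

ΔS = 12 J/K

ΔS = ∫dQ_rev/T = m c ln(T₂/T₁) = 82.3 × 0.459 × ln(463/337) = 12 J/K.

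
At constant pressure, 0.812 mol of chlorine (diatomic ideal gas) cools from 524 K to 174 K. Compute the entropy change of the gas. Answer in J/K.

At constant pressure, ΔS = nC_p ln(T₂/T₁) with C_p = 7R/2 = 29.1 J mol⁻¹ K⁻¹.
ΔS = 0.812 × 29.1 × ln(174/524) = -26 J/K.

ΔS = -26 J/K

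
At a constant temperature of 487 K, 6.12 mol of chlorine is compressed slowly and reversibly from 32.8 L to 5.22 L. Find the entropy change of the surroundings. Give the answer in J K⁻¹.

ΔS_surr = 93.5 J/K

For an isothermal ideal gas ΔS_gas = nR ln(V₂/V₁) = 6.12 × 8.314 × ln(5.22/32.8) = -93.5 J/K.
The process is reversible, so ΔS_surr = −ΔS_gas = 93.5 J/K and ΔS_universe = 0.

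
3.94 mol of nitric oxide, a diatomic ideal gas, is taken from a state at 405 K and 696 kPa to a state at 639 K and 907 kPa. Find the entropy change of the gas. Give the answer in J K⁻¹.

ΔS = 43.6 J/K

ΔS = nC_p ln(T₂/T₁) − nR ln(P₂/P₁), with C_p = 7R/2 = 29.1 J mol⁻¹ K⁻¹ for a diatomic ideal gas.
ΔS = 3.94 × [29.1 × ln(639/405) − 8.314 × ln(907/696)] = 43.6 J/K.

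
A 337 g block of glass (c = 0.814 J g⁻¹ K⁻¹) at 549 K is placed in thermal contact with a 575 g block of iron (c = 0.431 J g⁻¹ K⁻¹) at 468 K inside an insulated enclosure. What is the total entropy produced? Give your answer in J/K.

Energy balance: T_f = (m₁c₁T₁ + m₂c₂T₂)/(m₁c₁ + m₂c₂) = 510.55 K.
ΔS₁ = m₁c₁ ln(T_f/T₁) = 274.318 × ln(510.55/549) = -19.92 J/K.
ΔS₂ = m₂c₂ ln(T_f/T₂) = 247.825 × ln(510.55/468) = 21.57 J/K.
ΔS_total = -19.92 + 21.57 = 1.65 J/K.

ΔS_total = 1.65 J/K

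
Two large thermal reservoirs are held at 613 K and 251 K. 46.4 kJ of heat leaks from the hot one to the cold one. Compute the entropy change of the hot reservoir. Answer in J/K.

ΔS_hot = -75.7 J/K

The hot reservoir loses heat Q, so ΔS_hot = −Q/T_H = −46400/613 = -75.7 J/K.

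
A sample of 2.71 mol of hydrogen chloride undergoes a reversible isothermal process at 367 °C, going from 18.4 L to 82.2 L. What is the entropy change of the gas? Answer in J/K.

ΔS_gas = 33.7 J/K

For an isothermal ideal gas ΔS_gas = nR ln(V₂/V₁) = 2.71 × 8.314 × ln(82.2/18.4) = 33.7 J/K.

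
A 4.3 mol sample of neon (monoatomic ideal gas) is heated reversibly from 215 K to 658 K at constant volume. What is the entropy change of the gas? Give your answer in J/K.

ΔS = 60 J/K

At constant volume, ΔS = nC_V ln(T₂/T₁) with C_V = 3R/2 = 12.47 J mol⁻¹ K⁻¹.
ΔS = 4.3 × 12.47 × ln(658/215) = 60 J/K.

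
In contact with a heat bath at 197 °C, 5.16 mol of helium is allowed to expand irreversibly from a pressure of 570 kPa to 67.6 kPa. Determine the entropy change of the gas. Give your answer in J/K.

ΔS_gas = 91.5 J/K

Entropy is a state function, so ΔS_gas depends only on the end states.
For an isothermal ideal gas ΔS_gas = nR ln(P₁/P₂) = 5.16 × 8.314 × ln(570/67.6) = 91.5 J/K.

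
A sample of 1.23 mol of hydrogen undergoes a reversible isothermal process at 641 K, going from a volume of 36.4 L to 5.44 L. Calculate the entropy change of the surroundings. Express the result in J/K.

For an isothermal ideal gas ΔS_gas = nR ln(V₂/V₁) = 1.23 × 8.314 × ln(5.44/36.4) = -19.4 J/K.
The process is reversible, so ΔS_surr = −ΔS_gas = 19.4 J/K and ΔS_universe = 0.

ΔS_surr = 19.4 J/K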